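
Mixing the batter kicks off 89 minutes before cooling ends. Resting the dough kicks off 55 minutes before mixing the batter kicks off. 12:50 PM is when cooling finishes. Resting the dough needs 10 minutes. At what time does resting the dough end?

Mixing the batter starts at 12:50 PM − 89 min = 11:21 AM.
Resting the dough starts at 11:21 AM − 55 min = 10:26 AM.
Resting the dough ends at 10:26 AM + 10 min = 10:36 AM.

10:36 AM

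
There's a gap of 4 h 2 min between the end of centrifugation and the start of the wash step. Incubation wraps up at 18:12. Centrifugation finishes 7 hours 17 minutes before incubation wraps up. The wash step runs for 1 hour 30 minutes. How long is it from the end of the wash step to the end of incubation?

1 h 45 min

Centrifugation ends at 18:12 − 437 min = 10:55.
The wash step starts at 10:55 + 242 min = 14:57.
The wash step ends at 14:57 + 90 min = 16:27.
From 16:27 to 18:12 is 1 h 45 min.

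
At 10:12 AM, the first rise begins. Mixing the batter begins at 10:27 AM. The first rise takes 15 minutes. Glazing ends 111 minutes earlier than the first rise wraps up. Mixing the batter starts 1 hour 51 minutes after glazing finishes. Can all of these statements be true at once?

The first rise ends at 10:12 AM + 15 min = 10:27 AM.
Glazing ends at 10:27 AM − 111 min = 8:36 AM.
Mixing the batter starts at 8:36 AM + 111 min = 10:27 AM.
That matches the stated 10:27 AM, so the schedule is consistent.

Yes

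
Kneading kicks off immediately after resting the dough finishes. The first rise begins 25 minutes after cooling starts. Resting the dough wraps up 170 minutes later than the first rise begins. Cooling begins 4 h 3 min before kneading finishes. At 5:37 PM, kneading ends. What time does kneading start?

4:49 PM

Cooling starts at 5:37 PM − 243 min = 1:34 PM.
The first rise starts at 1:34 PM + 25 min = 1:59 PM.
Resting the dough ends at 1:59 PM + 170 min = 4:49 PM.
So kneading starts at 4:49 PM.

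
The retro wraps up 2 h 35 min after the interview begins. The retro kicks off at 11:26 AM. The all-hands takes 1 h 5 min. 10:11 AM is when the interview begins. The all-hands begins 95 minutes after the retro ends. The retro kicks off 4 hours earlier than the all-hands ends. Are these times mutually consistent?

The retro ends at 10:11 AM + 155 min = 12:46 PM.
The all-hands starts at 12:46 PM + 95 min = 2:21 PM.
The all-hands ends at 2:21 PM + 65 min = 3:26 PM.
The retro starts at 3:26 PM − 240 min = 11:26 AM.
That matches the stated 11:26 AM, so the schedule is consistent.

Yes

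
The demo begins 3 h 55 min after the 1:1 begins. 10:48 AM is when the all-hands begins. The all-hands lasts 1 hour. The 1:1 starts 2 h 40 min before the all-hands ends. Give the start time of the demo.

The all-hands ends at 10:48 AM + 60 min = 11:48 AM.
The 1:1 starts at 11:48 AM − 160 min = 9:08 AM.
The demo starts at 9:08 AM + 235 min = 1:03 PM.

1:03 PM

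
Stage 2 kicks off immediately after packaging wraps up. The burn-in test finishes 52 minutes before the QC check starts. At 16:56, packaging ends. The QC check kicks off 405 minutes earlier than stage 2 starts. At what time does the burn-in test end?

Stage 2 starts at 16:56.
The QC check starts at 16:56 − 405 min = 10:11.
The burn-in test ends at 10:11 − 52 min = 09:19.

09:19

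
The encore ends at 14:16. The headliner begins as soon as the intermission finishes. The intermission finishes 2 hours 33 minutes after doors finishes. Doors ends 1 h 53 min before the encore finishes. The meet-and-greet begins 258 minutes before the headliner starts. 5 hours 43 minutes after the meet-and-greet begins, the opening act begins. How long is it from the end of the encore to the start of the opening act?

Doors ends at 14:16 − 113 min = 12:23.
The intermission ends at 12:23 + 153 min = 14:56.
So the headliner starts at 14:56.
The meet-and-greet starts at 14:56 − 258 min = 10:38.
The opening act starts at 10:38 + 343 min = 16:21.
From 14:16 to 16:21 is 2 hours 5 minutes.

2 hours 5 minutes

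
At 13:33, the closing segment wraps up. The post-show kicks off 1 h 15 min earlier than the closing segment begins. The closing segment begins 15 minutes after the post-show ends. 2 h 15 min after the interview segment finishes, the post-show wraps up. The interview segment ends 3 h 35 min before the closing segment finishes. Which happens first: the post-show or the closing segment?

the post-show

The interview segment ends at 13:33 − 215 min = 09:58.
The post-show ends at 09:58 + 135 min = 12:13.
The closing segment starts at 12:13 + 15 min = 12:28.
The post-show starts at 12:28 − 75 min = 11:13.
The post-show starts at 11:13 and the closing segment starts at 12:28, so the post-show is first.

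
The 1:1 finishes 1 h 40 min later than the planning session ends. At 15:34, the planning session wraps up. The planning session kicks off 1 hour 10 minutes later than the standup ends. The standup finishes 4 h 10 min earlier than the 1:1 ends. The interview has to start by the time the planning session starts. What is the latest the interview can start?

14:14

The 1:1 ends at 15:34 + 100 min = 17:14.
The standup ends at 17:14 − 250 min = 13:04.
The planning session starts at 13:04 + 70 min = 14:14.
The interview is bounded by the planning session, so the latest it can start is 14:14.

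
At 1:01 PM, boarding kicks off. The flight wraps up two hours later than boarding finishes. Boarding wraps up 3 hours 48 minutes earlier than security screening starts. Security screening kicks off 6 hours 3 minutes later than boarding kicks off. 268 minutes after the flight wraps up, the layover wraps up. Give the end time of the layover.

Security screening starts at 1:01 PM + 363 min = 7:04 PM.
Boarding ends at 7:04 PM − 228 min = 3:16 PM.
The flight ends at 3:16 PM + 120 min = 5:16 PM.
The layover ends at 5:16 PM + 268 min = 9:44 PM.

9:44 PM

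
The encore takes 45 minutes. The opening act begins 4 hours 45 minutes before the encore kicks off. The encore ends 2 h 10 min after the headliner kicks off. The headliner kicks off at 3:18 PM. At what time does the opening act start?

The encore ends at 3:18 PM + 130 min = 5:28 PM.
The encore starts at 5:28 PM − 45 min = 4:43 PM.
The opening act starts at 4:43 PM − 285 min = 11:58 AM.

11:58 AM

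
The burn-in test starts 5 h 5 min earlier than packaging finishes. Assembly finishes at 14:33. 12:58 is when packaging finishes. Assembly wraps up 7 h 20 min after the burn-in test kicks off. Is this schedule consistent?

The burn-in test starts at 12:58 − 305 min = 07:53.
Assembly ends at 07:53 + 440 min = 15:13.
But assembly is also said to end at 14:33 — a 40-minute conflict.

No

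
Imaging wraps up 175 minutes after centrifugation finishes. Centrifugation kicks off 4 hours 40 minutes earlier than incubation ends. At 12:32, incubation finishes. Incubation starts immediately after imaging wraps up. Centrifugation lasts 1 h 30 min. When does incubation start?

12:17

Centrifugation starts at 12:32 − 280 min = 07:52.
Centrifugation ends at 07:52 + 90 min = 09:22.
Imaging ends at 09:22 + 175 min = 12:17.
So incubation starts at 12:17.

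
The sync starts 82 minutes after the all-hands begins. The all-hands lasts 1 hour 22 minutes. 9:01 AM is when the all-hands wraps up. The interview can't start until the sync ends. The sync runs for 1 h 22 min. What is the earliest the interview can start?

10:23 AM

The all-hands starts at 9:01 AM − 82 min = 7:39 AM.
The sync starts at 7:39 AM + 82 min = 9:01 AM.
The sync ends at 9:01 AM + 82 min = 10:23 AM.
The interview is bounded by the sync, so the earliest it can start is 10:23 AM.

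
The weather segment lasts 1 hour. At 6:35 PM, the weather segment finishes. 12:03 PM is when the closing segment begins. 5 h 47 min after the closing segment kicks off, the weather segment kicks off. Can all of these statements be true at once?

No

The weather segment starts at 12:03 PM + 347 min = 5:50 PM.
The weather segment ends at 5:50 PM + 60 min = 6:50 PM.
But the weather segment is also said to end at 6:35 PM — a 15-minute conflict.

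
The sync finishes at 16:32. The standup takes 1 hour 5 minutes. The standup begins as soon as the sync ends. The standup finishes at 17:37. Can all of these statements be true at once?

The standup starts at 16:32.
The standup ends at 16:32 + 65 min = 17:37.
That matches the stated 17:37, so the schedule is consistent.

Yes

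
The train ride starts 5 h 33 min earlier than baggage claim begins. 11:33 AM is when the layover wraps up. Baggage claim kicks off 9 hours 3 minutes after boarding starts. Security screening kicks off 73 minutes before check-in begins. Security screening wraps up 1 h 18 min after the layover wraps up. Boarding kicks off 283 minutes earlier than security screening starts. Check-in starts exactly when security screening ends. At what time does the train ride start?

Security screening ends at 11:33 AM + 78 min = 12:51 PM.
So check-in starts at 12:51 PM.
Security screening starts at 12:51 PM − 73 min = 11:38 AM.
Boarding starts at 11:38 AM − 283 min = 6:55 AM.
Baggage claim starts at 6:55 AM + 543 min = 3:58 PM.
The train ride starts at 3:58 PM − 333 min = 10:25 AM.

10:25 AM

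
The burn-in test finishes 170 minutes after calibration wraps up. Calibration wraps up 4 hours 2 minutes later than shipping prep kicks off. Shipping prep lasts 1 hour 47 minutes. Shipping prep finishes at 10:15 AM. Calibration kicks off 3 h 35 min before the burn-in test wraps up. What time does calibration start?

Shipping prep starts at 10:15 AM − 107 min = 8:28 AM.
Calibration ends at 8:28 AM + 242 min = 12:30 PM.
The burn-in test ends at 12:30 PM + 170 min = 3:20 PM.
Calibration starts at 3:20 PM − 215 min = 11:45 AM.

11:45 AM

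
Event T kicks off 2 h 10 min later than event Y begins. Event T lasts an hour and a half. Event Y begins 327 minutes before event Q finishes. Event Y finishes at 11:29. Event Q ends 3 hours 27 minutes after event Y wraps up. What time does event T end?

Event Q ends at 11:29 + 207 min = 14:56.
Event Y starts at 14:56 − 327 min = 09:29.
Event T starts at 09:29 + 130 min = 11:39.
Event T ends at 11:39 + 90 min = 13:09.

13:09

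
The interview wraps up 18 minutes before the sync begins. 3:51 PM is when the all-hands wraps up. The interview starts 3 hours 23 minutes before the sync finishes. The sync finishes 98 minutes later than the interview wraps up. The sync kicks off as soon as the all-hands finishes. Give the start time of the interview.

The sync starts at 3:51 PM.
The interview ends at 3:51 PM − 18 min = 3:33 PM.
The sync ends at 3:33 PM + 98 min = 5:11 PM.
The interview starts at 5:11 PM − 203 min = 1:48 PM.

1:48 PM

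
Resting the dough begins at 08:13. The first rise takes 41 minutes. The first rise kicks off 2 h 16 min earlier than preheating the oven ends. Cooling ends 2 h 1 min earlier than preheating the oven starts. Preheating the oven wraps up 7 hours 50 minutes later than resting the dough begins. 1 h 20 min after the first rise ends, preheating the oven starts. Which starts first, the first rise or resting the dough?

Preheating the oven ends at 08:13 + 470 min = 16:03.
The first rise starts at 16:03 − 136 min = 13:47.
The first rise starts at 13:47 and resting the dough starts at 08:13, so resting the dough is first.

resting the dough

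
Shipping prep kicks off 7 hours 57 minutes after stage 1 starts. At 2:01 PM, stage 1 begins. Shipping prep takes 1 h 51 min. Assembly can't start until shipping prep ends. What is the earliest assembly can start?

Shipping prep starts at 2:01 PM + 477 min = 9:58 PM.
Shipping prep ends at 9:58 PM + 111 min = 11:49 PM.
Assembly is bounded by shipping prep, so the earliest it can start is 11:49 PM.

11:49 PM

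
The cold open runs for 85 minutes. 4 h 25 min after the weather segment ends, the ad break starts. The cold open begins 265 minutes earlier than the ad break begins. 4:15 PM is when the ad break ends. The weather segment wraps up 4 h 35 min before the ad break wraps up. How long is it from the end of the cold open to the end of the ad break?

190 minutes

The weather segment ends at 4:15 PM − 275 min = 11:40 AM.
The ad break starts at 11:40 AM + 265 min = 4:05 PM.
The cold open starts at 4:05 PM − 265 min = 11:40 AM.
The cold open ends at 11:40 AM + 85 min = 1:05 PM.
From 1:05 PM to 4:15 PM is 190 minutes.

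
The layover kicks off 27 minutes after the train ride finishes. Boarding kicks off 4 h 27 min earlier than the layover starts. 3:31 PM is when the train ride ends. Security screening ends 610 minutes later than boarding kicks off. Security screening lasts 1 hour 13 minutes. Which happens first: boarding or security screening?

boarding

The layover starts at 3:31 PM + 27 min = 3:58 PM.
Boarding starts at 3:58 PM − 267 min = 11:31 AM.
Security screening ends at 11:31 AM + 610 min = 9:41 PM.
Security screening starts at 9:41 PM − 73 min = 8:28 PM.
Boarding starts at 11:31 AM and security screening starts at 8:28 PM, so boarding is first.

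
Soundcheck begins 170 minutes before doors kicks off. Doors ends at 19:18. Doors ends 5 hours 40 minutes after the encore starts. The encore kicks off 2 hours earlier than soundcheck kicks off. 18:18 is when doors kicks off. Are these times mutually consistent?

Soundcheck starts at 18:18 − 170 min = 15:28.
The encore starts at 15:28 − 120 min = 13:28.
Doors ends at 13:28 + 340 min = 19:08.
But doors is also said to end at 19:18 — a 10-minute conflict.

No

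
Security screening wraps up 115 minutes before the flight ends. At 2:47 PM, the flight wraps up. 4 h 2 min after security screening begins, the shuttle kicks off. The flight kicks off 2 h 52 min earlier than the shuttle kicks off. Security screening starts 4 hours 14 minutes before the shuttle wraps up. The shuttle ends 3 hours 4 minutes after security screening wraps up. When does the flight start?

Security screening ends at 2:47 PM − 115 min = 12:52 PM.
The shuttle ends at 12:52 PM + 184 min = 3:56 PM.
Security screening starts at 3:56 PM − 254 min = 11:42 AM.
The shuttle starts at 11:42 AM + 242 min = 3:44 PM.
The flight starts at 3:44 PM − 172 min = 12:52 PM.

12:52 PM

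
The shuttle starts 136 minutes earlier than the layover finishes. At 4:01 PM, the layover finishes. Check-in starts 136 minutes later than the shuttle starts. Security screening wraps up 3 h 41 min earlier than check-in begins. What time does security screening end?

12:20 PM

The shuttle starts at 4:01 PM − 136 min = 1:45 PM.
Check-in starts at 1:45 PM + 136 min = 4:01 PM.
Security screening ends at 4:01 PM − 221 min = 12:20 PM.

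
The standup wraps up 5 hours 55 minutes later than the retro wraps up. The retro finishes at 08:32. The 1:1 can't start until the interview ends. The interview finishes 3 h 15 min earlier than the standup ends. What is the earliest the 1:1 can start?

The standup ends at 08:32 + 355 min = 14:27.
The interview ends at 14:27 − 195 min = 11:12.
The 1:1 is bounded by the interview, so the earliest it can start is 11:12.

11:12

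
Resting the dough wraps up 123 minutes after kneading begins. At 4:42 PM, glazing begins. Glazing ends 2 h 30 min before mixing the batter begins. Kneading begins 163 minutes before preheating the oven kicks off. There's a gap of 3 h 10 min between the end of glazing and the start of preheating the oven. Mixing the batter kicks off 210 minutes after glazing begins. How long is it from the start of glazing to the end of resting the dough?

Mixing the batter starts at 4:42 PM + 210 min = 8:12 PM.
Glazing ends at 8:12 PM − 150 min = 5:42 PM.
Preheating the oven starts at 5:42 PM + 190 min = 8:52 PM.
Kneading starts at 8:52 PM − 163 min = 6:09 PM.
Resting the dough ends at 6:09 PM + 123 min = 8:12 PM.
From 4:42 PM to 8:12 PM is 3 h 30 min.

3 h 30 min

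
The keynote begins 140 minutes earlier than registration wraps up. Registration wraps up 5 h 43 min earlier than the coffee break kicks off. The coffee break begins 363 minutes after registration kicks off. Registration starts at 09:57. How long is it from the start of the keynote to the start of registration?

The coffee break starts at 09:57 + 363 min = 16:00.
Registration ends at 16:00 − 343 min = 10:17.
The keynote starts at 10:17 − 140 min = 07:57.
From 07:57 to 09:57 is 2 hours.

2 hours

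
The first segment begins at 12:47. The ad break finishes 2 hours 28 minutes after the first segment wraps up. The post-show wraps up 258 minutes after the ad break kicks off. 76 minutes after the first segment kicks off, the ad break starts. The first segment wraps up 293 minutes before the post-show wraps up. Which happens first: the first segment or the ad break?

The ad break starts at 12:47 + 76 min = 14:03.
The first segment starts at 12:47 and the ad break starts at 14:03, so the first segment is first.

the first segment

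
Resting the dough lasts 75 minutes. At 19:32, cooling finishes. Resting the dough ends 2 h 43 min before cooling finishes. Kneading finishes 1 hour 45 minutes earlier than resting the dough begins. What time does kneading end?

13:49

Resting the dough ends at 19:32 − 163 min = 16:49.
Resting the dough starts at 16:49 − 75 min = 15:34.
Kneading ends at 15:34 − 105 min = 13:49.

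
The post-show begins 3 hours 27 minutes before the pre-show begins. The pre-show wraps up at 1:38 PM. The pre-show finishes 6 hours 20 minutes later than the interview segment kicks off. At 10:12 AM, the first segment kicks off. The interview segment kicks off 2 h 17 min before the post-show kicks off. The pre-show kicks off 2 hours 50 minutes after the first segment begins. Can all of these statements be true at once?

Yes

The pre-show starts at 10:12 AM + 170 min = 1:02 PM.
The post-show starts at 1:02 PM − 207 min = 9:35 AM.
The interview segment starts at 9:35 AM − 137 min = 7:18 AM.
The pre-show ends at 7:18 AM + 380 min = 1:38 PM.
That matches the stated 1:38 PM, so the schedule is consistent.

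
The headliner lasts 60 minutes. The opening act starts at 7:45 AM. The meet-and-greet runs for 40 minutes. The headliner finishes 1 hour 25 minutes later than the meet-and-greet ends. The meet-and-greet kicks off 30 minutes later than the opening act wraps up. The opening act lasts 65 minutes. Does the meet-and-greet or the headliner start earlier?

the meet-and-greet

The opening act ends at 7:45 AM + 65 min = 8:50 AM.
The meet-and-greet starts at 8:50 AM + 30 min = 9:20 AM.
The meet-and-greet ends at 9:20 AM + 40 min = 10:00 AM.
The headliner ends at 10:00 AM + 85 min = 11:25 AM.
The headliner starts at 11:25 AM − 60 min = 10:25 AM.
The meet-and-greet starts at 9:20 AM and the headliner starts at 10:25 AM, so the meet-and-greet is first.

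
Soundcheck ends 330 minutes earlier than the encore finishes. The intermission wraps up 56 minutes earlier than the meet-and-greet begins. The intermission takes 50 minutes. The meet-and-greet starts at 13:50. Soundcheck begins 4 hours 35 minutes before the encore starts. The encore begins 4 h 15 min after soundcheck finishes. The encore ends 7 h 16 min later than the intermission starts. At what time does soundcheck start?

13:30

The intermission ends at 13:50 − 56 min = 12:54.
The intermission starts at 12:54 − 50 min = 12:04.
The encore ends at 12:04 + 436 min = 19:20.
Soundcheck ends at 19:20 − 330 min = 13:50.
The encore starts at 13:50 + 255 min = 18:05.
Soundcheck starts at 18:05 − 275 min = 13:30.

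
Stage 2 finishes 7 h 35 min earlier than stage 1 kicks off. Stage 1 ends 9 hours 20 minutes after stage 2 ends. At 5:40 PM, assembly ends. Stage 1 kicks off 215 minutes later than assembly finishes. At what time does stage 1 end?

11:00 PM

Stage 1 starts at 5:40 PM + 215 min = 9:15 PM.
Stage 2 ends at 9:15 PM − 455 min = 1:40 PM.
Stage 1 ends at 1:40 PM + 560 min = 11:00 PM.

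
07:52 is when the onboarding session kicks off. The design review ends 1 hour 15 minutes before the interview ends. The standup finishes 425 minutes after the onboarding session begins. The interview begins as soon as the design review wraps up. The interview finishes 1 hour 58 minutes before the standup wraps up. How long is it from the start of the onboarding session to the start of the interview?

The standup ends at 07:52 + 425 min = 14:57.
The interview ends at 14:57 − 118 min = 12:59.
The design review ends at 12:59 − 75 min = 11:44.
So the interview starts at 11:44.
From 07:52 to 11:44 is 3 hours 52 minutes.

3 hours 52 minutes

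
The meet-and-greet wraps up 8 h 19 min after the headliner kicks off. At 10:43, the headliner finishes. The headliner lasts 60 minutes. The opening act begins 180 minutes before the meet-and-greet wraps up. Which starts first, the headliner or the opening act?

The headliner starts at 10:43 − 60 min = 09:43.
The meet-and-greet ends at 09:43 + 499 min = 18:02.
The opening act starts at 18:02 − 180 min = 15:02.
The headliner starts at 09:43 and the opening act starts at 15:02, so the headliner is first.

the headliner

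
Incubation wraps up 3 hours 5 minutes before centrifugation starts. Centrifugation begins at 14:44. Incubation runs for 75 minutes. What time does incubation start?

Incubation ends at 14:44 − 185 min = 11:39.
Incubation starts at 11:39 − 75 min = 10:24.

10:24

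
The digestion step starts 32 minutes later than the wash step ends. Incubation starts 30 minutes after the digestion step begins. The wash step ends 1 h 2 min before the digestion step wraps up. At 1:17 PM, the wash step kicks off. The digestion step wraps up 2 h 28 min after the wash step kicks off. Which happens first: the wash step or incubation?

the wash step

The digestion step ends at 1:17 PM + 148 min = 3:45 PM.
The wash step ends at 3:45 PM − 62 min = 2:43 PM.
The digestion step starts at 2:43 PM + 32 min = 3:15 PM.
Incubation starts at 3:15 PM + 30 min = 3:45 PM.
The wash step starts at 1:17 PM and incubation starts at 3:45 PM, so the wash step is first.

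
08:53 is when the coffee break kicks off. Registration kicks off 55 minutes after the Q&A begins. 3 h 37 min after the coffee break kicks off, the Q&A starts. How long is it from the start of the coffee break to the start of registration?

The Q&A starts at 08:53 + 217 min = 12:30.
Registration starts at 12:30 + 55 min = 13:25.
From 08:53 to 13:25 is 4 hours 32 minutes.

4 hours 32 minutes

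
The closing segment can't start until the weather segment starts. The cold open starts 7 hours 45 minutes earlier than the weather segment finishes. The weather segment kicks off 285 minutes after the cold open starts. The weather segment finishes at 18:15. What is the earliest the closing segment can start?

The cold open starts at 18:15 − 465 min = 10:30.
The weather segment starts at 10:30 + 285 min = 15:15.
The closing segment is bounded by the weather segment, so the earliest it can start is 15:15.

15:15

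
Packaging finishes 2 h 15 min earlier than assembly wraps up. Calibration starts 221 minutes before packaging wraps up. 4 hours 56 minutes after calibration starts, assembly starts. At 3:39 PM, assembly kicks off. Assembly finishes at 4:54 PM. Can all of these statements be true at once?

No

Packaging ends at 4:54 PM − 135 min = 2:39 PM.
Calibration starts at 2:39 PM − 221 min = 10:58 AM.
Assembly starts at 10:58 AM + 296 min = 3:54 PM.
But assembly is also said to start at 3:39 PM — a 15-minute conflict.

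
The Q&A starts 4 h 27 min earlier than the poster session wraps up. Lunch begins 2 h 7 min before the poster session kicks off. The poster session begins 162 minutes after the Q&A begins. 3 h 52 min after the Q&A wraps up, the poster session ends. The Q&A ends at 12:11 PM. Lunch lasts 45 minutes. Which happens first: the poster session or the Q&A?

the Q&A

The poster session ends at 12:11 PM + 232 min = 4:03 PM.
The Q&A starts at 4:03 PM − 267 min = 11:36 AM.
The poster session starts at 11:36 AM + 162 min = 2:18 PM.
The poster session starts at 2:18 PM and the Q&A starts at 11:36 AM, so the Q&A is first.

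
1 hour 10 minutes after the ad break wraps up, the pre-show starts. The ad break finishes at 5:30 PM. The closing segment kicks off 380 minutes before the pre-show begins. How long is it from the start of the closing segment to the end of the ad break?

310 minutes

The pre-show starts at 5:30 PM + 70 min = 6:40 PM.
The closing segment starts at 6:40 PM − 380 min = 12:20 PM.
From 12:20 PM to 5:30 PM is 310 minutes.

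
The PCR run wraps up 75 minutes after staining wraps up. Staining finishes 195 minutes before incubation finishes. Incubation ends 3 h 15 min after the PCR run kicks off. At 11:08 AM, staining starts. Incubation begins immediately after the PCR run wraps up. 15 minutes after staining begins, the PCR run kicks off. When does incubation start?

12:38 PM

The PCR run starts at 11:08 AM + 15 min = 11:23 AM.
Incubation ends at 11:23 AM + 195 min = 2:38 PM.
Staining ends at 2:38 PM − 195 min = 11:23 AM.
The PCR run ends at 11:23 AM + 75 min = 12:38 PM.
So incubation starts at 12:38 PM.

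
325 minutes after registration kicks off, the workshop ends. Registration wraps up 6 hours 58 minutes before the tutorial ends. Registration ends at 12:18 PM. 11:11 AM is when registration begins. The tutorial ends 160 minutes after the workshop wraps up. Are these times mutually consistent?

Yes

The workshop ends at 11:11 AM + 325 min = 4:36 PM.
The tutorial ends at 4:36 PM + 160 min = 7:16 PM.
Registration ends at 7:16 PM − 418 min = 12:18 PM.
That matches the stated 12:18 PM, so the schedule is consistent.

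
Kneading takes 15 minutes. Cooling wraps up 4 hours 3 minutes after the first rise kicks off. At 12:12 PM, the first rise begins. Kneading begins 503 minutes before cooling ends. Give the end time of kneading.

Cooling ends at 12:12 PM + 243 min = 4:15 PM.
Kneading starts at 4:15 PM − 503 min = 7:52 AM.
Kneading ends at 7:52 AM + 15 min = 8:07 AM.

8:07 AM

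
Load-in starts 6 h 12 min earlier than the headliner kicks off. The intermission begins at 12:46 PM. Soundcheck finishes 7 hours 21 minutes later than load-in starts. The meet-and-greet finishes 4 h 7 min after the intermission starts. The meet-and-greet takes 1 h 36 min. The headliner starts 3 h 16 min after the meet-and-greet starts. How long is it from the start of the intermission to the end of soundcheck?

416 minutes

The meet-and-greet ends at 12:46 PM + 247 min = 4:53 PM.
The meet-and-greet starts at 4:53 PM − 96 min = 3:17 PM.
The headliner starts at 3:17 PM + 196 min = 6:33 PM.
Load-in starts at 6:33 PM − 372 min = 12:21 PM.
Soundcheck ends at 12:21 PM + 441 min = 7:42 PM.
From 12:46 PM to 7:42 PM is 416 minutes.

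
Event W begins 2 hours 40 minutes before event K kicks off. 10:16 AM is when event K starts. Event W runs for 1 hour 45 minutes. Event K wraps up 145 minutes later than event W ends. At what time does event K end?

Event W starts at 10:16 AM − 160 min = 7:36 AM.
Event W ends at 7:36 AM + 105 min = 9:21 AM.
Event K ends at 9:21 AM + 145 min = 11:46 AM.

11:46 AM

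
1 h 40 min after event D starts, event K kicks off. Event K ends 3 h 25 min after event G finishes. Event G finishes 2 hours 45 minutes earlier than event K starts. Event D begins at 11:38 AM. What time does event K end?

Event K starts at 11:38 AM + 100 min = 1:18 PM.
Event G ends at 1:18 PM − 165 min = 10:33 AM.
Event K ends at 10:33 AM + 205 min = 1:58 PM.

1:58 PM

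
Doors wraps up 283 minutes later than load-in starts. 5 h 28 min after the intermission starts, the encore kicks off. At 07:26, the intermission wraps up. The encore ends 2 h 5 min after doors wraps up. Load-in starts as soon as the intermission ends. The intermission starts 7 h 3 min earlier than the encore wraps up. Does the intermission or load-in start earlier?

the intermission

Load-in starts at 07:26.
Doors ends at 07:26 + 283 min = 12:09.
The encore ends at 12:09 + 125 min = 14:14.
The intermission starts at 14:14 − 423 min = 07:11.
The intermission starts at 07:11 and load-in starts at 07:26, so the intermission is first.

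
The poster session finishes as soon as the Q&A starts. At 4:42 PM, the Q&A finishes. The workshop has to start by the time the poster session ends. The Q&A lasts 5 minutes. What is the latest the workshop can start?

4:37 PM

The Q&A starts at 4:42 PM − 5 min = 4:37 PM.
So the poster session ends at 4:37 PM.
The workshop is bounded by the poster session, so the latest it can start is 4:37 PM.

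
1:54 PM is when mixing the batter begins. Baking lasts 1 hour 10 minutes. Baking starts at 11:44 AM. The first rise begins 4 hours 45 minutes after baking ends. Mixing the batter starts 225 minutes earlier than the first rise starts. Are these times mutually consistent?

Yes

Baking ends at 11:44 AM + 70 min = 12:54 PM.
The first rise starts at 12:54 PM + 285 min = 5:39 PM.
Mixing the batter starts at 5:39 PM − 225 min = 1:54 PM.
That matches the stated 1:54 PM, so the schedule is consistent.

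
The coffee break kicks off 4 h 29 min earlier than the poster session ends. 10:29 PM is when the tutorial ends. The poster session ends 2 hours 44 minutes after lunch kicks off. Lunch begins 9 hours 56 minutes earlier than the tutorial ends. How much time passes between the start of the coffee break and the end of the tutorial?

11 h 41 min

Lunch starts at 10:29 PM − 596 min = 12:33 PM.
The poster session ends at 12:33 PM + 164 min = 3:17 PM.
The coffee break starts at 3:17 PM − 269 min = 10:48 AM.
From 10:48 AM to 10:29 PM is 11 h 41 min.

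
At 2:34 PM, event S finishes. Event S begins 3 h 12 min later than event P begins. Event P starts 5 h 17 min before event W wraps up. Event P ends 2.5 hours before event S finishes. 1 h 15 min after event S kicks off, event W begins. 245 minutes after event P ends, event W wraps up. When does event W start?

Event P ends at 2:34 PM − 150 min = 12:04 PM.
Event W ends at 12:04 PM + 245 min = 4:09 PM.
Event P starts at 4:09 PM − 317 min = 10:52 AM.
Event S starts at 10:52 AM + 192 min = 2:04 PM.
Event W starts at 2:04 PM + 75 min = 3:19 PM.

3:19 PM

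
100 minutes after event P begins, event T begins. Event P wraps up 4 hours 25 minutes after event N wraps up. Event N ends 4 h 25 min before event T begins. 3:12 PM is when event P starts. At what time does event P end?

Event T starts at 3:12 PM + 100 min = 4:52 PM.
Event N ends at 4:52 PM − 265 min = 12:27 PM.
Event P ends at 12:27 PM + 265 min = 4:52 PM.

4:52 PM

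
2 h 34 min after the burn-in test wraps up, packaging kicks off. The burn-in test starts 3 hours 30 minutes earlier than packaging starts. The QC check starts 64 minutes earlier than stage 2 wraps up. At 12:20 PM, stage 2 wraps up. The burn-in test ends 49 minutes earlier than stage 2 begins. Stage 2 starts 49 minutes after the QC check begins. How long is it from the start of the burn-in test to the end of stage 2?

two hours

The QC check starts at 12:20 PM − 64 min = 11:16 AM.
Stage 2 starts at 11:16 AM + 49 min = 12:05 PM.
The burn-in test ends at 12:05 PM − 49 min = 11:16 AM.
Packaging starts at 11:16 AM + 154 min = 1:50 PM.
The burn-in test starts at 1:50 PM − 210 min = 10:20 AM.
From 10:20 AM to 12:20 PM is two hours.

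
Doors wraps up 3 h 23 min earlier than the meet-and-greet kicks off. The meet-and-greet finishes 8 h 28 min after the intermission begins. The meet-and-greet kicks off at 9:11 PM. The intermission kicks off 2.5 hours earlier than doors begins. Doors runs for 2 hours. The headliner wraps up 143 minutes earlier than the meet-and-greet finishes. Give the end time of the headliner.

Doors ends at 9:11 PM − 203 min = 5:48 PM.
Doors starts at 5:48 PM − 120 min = 3:48 PM.
The intermission starts at 3:48 PM − 150 min = 1:18 PM.
The meet-and-greet ends at 1:18 PM + 508 min = 9:46 PM.
The headliner ends at 9:46 PM − 143 min = 7:23 PM.

7:23 PM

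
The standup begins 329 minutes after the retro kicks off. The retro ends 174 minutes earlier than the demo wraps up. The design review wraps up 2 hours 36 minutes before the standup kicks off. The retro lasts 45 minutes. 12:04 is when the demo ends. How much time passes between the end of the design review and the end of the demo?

46 minutes

The retro ends at 12:04 − 174 min = 09:10.
The retro starts at 09:10 − 45 min = 08:25.
The standup starts at 08:25 + 329 min = 13:54.
The design review ends at 13:54 − 156 min = 11:18.
From 11:18 to 12:04 is 46 minutes.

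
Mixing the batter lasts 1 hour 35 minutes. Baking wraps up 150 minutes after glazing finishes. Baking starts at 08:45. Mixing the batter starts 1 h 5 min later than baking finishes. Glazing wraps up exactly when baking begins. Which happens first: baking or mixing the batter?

baking

Glazing ends at 08:45.
Baking ends at 08:45 + 150 min = 11:15.
Mixing the batter starts at 11:15 + 65 min = 12:20.
Baking starts at 08:45 and mixing the batter starts at 12:20, so baking is first.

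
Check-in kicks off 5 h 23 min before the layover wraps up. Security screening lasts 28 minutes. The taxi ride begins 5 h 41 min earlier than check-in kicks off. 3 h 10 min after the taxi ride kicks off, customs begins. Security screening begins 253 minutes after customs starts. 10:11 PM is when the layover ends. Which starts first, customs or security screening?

customs

Check-in starts at 10:11 PM − 323 min = 4:48 PM.
The taxi ride starts at 4:48 PM − 341 min = 11:07 AM.
Customs starts at 11:07 AM + 190 min = 2:17 PM.
Security screening starts at 2:17 PM + 253 min = 6:30 PM.
Customs starts at 2:17 PM and security screening starts at 6:30 PM, so customs is first.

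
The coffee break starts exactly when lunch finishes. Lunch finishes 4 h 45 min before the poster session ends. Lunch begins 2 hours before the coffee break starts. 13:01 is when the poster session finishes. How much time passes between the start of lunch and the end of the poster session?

Lunch ends at 13:01 − 285 min = 08:16.
So the coffee break starts at 08:16.
Lunch starts at 08:16 − 120 min = 06:16.
From 06:16 to 13:01 is 6 h 45 min.

6 h 45 min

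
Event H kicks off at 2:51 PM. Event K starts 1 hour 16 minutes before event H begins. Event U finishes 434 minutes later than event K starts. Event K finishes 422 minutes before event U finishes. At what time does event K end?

1:47 PM

Event K starts at 2:51 PM − 76 min = 1:35 PM.
Event U ends at 1:35 PM + 434 min = 8:49 PM.
Event K ends at 8:49 PM − 422 min = 1:47 PM.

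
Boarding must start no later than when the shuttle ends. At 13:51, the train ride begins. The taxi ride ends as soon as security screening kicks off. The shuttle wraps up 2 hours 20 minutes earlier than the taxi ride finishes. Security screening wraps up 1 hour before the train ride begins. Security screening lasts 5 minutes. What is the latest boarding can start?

Security screening ends at 13:51 − 60 min = 12:51.
Security screening starts at 12:51 − 5 min = 12:46.
So the taxi ride ends at 12:46.
The shuttle ends at 12:46 − 140 min = 10:26.
Boarding is bounded by the shuttle, so the latest it can start is 10:26.

10:26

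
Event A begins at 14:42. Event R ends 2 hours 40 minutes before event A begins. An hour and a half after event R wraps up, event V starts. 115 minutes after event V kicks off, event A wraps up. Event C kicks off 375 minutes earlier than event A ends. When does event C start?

Event R ends at 14:42 − 160 min = 12:02.
Event V starts at 12:02 + 90 min = 13:32.
Event A ends at 13:32 + 115 min = 15:27.
Event C starts at 15:27 − 375 min = 09:12.

09:12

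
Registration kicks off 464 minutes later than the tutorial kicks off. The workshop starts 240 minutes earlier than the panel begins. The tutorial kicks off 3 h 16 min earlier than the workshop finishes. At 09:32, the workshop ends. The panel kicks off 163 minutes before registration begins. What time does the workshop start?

The tutorial starts at 09:32 − 196 min = 06:16.
Registration starts at 06:16 + 464 min = 14:00.
The panel starts at 14:00 − 163 min = 11:17.
The workshop starts at 11:17 − 240 min = 07:17.

07:17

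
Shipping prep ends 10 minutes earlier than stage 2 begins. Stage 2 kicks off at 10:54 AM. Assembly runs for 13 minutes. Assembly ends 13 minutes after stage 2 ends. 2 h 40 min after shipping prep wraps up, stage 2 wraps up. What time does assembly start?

1:24 PM

Shipping prep ends at 10:54 AM − 10 min = 10:44 AM.
Stage 2 ends at 10:44 AM + 160 min = 1:24 PM.
Assembly ends at 1:24 PM + 13 min = 1:37 PM.
Assembly starts at 1:37 PM − 13 min = 1:24 PM.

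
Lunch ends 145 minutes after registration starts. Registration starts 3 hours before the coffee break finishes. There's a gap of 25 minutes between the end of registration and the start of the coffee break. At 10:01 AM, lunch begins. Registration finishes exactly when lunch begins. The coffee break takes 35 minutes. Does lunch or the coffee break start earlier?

Registration ends at 10:01 AM.
The coffee break starts at 10:01 AM + 25 min = 10:26 AM.
Lunch starts at 10:01 AM and the coffee break starts at 10:26 AM, so lunch is first.

lunch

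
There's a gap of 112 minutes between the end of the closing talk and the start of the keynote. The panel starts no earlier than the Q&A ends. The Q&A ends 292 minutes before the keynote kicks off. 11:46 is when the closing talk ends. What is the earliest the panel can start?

08:46

The keynote starts at 11:46 + 112 min = 13:38.
The Q&A ends at 13:38 − 292 min = 08:46.
The panel is bounded by the Q&A, so the earliest it can start is 08:46.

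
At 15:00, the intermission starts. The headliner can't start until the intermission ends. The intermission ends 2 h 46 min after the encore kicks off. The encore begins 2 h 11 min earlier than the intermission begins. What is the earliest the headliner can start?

The encore starts at 15:00 − 131 min = 12:49.
The intermission ends at 12:49 + 166 min = 15:35.
The headliner is bounded by the intermission, so the earliest it can start is 15:35.

15:35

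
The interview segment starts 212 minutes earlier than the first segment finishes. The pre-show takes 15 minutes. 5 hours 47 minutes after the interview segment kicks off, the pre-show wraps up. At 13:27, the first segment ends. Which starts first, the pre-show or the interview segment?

The interview segment starts at 13:27 − 212 min = 09:55.
The pre-show ends at 09:55 + 347 min = 15:42.
The pre-show starts at 15:42 − 15 min = 15:27.
The pre-show starts at 15:27 and the interview segment starts at 09:55, so the interview segment is first.

the interview segment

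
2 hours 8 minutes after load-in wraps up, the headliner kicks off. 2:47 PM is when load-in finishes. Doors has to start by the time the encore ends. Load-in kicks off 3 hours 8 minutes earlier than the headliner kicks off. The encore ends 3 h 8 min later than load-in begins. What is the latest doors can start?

The headliner starts at 2:47 PM + 128 min = 4:55 PM.
Load-in starts at 4:55 PM − 188 min = 1:47 PM.
The encore ends at 1:47 PM + 188 min = 4:55 PM.
Doors is bounded by the encore, so the latest it can start is 4:55 PM.

4:55 PM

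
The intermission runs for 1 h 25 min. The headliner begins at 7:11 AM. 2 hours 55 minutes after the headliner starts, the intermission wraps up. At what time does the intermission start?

The intermission ends at 7:11 AM + 175 min = 10:06 AM.
The intermission starts at 10:06 AM − 85 min = 8:41 AM.

8:41 AM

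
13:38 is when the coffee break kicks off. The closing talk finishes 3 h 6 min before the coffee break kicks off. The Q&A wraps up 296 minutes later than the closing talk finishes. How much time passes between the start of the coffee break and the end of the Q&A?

The closing talk ends at 13:38 − 186 min = 10:32.
The Q&A ends at 10:32 + 296 min = 15:28.
From 13:38 to 15:28 is 1 h 50 min.

1 h 50 min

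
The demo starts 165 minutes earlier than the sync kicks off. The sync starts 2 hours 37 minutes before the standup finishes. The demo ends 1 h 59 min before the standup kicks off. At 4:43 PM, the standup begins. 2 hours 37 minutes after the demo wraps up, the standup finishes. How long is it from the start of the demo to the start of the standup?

4 hours 44 minutes

The demo ends at 4:43 PM − 119 min = 2:44 PM.
The standup ends at 2:44 PM + 157 min = 5:21 PM.
The sync starts at 5:21 PM − 157 min = 2:44 PM.
The demo starts at 2:44 PM − 165 min = 11:59 AM.
From 11:59 AM to 4:43 PM is 4 hours 44 minutes.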